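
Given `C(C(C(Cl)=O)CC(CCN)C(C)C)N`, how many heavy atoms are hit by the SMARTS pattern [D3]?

4

The query [D3] means: atom with exactly three heavy-atom neighbours.
Check the 14 heavy atoms by environment: 4× C (D2) → no; 4× C (D3) → match; 2× N (D1) → no; 2× C (D1) → no; 1× O (D1) → no; 1× Cl (D1) → no.
That gives 4 matching atoms.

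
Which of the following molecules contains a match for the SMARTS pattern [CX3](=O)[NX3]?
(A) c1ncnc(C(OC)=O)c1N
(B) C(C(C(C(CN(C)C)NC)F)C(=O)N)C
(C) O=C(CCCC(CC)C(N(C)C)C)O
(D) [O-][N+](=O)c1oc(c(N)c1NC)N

B

[CX3](=O)[NX3] describes a carbonyl carbon bonded to a trivalent nitrogen (an amide).
(A) has a methyl-ester group (-C(=O)OCH3) but the carbonyl is bonded to O, not to an NX3 nitrogen.
(B) contains a primary amide (-C(=O)NH2), which satisfies every atom and bond constraint.
(C) has a carboxylic acid group (-C(=O)OH) but the carbonyl is bonded to O, not to an NX3 nitrogen.
(D) has a primary amino group (-NH2) but the -NH2 is not attached to a carbonyl carbon.
So the answer is (B).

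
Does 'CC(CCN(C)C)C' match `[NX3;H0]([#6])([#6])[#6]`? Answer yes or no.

Yes

The pattern [NX3;H0]([#6])([#6])[#6] describes a trivalent nitrogen with no H, bonded to three carbons — a tertiary amine.
The molecule carries a dimethylamino group (-N(CH3)2), whose atoms satisfy every constraint of the query, so the pattern matches.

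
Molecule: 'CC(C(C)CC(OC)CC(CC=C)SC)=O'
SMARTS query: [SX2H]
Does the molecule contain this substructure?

No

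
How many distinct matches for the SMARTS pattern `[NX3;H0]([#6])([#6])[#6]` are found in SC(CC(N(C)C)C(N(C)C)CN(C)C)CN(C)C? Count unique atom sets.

4

[NX3;H0]([#6])([#6])[#6] is the SMARTS for a tertiary amine: a trivalent nitrogen with no H, bonded to three carbons.
The molecule carries 4 separate instances of a dimethylamino group (-N(CH3)2) meeting every constraint; each maps to a distinct set of atoms, giving 4 matches.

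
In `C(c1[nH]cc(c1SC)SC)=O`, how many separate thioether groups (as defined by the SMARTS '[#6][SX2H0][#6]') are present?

[#6][SX2H0][#6] is the SMARTS for a thioether: an aliphatic sulfur bridging two carbons with no H on the sulfur.
The molecule carries 2 separate instances of a methylthio ether (-SCH3) meeting every constraint; each maps to a distinct set of atoms, giving 2 matches.

2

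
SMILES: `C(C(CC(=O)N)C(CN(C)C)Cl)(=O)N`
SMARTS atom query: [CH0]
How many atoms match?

2

The query [CH0] means: aliphatic carbon with no attached hydrogen.
Check the 14 heavy atoms by environment: 2× C (H2) → no; 2× C (H1) → no; 2× C (H0) → match; 2× O (H0) → no; 2× N (H2) → no; 1× Cl (H0) → no; 1× N (H0) → no; 2× C (H3) → no.
That gives 2 matching atoms.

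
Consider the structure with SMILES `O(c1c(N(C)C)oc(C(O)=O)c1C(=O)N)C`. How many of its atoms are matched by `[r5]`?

5

The query [r5] means: r5 matches atoms in a five-membered ring.
Check the 16 heavy atoms by environment: 1× o (aromatic, in 5-ring) → match; 4× c (aromatic, in 5-ring) → match; 4× O (acyclic) → no; 5× C (acyclic) → no; 2× N (acyclic) → no.
Summing the matching environments: 1 + 4 = 5 matching atoms.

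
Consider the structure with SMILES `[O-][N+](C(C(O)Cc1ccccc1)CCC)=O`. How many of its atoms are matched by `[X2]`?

1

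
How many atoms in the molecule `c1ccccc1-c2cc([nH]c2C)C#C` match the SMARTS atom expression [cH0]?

4

Check the 14 heavy atoms by environment: 1× n (aromatic, H1) → no; 4× c (aromatic, H0) → match; 6× c (aromatic, H1) → no; 1× C (H3) → no; 1× C (H0) → no; 1× C (H1) → no.
That gives 4 matching atoms.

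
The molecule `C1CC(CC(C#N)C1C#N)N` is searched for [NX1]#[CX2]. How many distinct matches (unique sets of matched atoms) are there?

2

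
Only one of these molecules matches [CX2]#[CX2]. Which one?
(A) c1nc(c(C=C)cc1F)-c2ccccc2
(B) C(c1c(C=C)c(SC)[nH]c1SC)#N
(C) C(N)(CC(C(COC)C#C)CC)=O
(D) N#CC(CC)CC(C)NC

[CX2]#[CX2] describes a carbon-carbon triple bond (an alkyne).
(A) has a vinyl group (-CH=CH2) but the C=C is a double bond; both carbons are CX3, not CX2.
(B) has a vinyl group (-CH=CH2) but the C=C is a double bond; both carbons are CX3, not CX2.
(C) contains an ethynyl group (-C#CH), which satisfies every atom and bond constraint.
(D) has a nitrile (-C#N) but the triple bond is C#N, not C#C.
So the answer is (C).

C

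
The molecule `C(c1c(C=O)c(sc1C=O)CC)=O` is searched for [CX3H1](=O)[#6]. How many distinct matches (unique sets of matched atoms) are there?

[CX3H1](=O)[#6] is the SMARTS for an aldehyde: an sp2 carbon with one H, double-bonded to O and single-bonded to carbon.
The molecule carries 3 separate instances of an aldehyde (-CHO) meeting every constraint; each maps to a distinct set of atoms, giving 3 matches.

3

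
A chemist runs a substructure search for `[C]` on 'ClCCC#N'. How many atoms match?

3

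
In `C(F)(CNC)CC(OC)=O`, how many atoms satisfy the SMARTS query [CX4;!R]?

5

Check the 10 heavy atoms by environment: 5× C (X4, acyclic) → match; 1× C (X3, acyclic) → no; 1× O (X1, acyclic) → no; 1× O (X2, acyclic) → no; 1× F (X1, acyclic) → no; 1× N (X3, acyclic) → no.
That gives 5 matching atoms.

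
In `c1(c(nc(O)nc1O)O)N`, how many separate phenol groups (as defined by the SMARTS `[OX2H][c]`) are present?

3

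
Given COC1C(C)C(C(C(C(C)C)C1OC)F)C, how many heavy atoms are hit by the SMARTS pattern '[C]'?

Check the 16 heavy atoms by environment: 13× C → match; 1× F → no; 2× O → no.
That gives 13 matching atoms.

13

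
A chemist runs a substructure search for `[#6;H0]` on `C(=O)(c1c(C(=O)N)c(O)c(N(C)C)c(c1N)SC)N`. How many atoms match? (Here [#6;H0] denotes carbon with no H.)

8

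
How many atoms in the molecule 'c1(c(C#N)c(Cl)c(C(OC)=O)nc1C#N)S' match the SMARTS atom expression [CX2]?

2

Check the 16 heavy atoms by environment: 1× n (aromatic, X2) → no; 5× c (aromatic, X3) → no; 2× C (X2) → match; 2× N (X1) → no; 1× Cl (X1) → no; 1× C (X3) → no; 1× O (X1) → no; 1× O (X2) → no; 1× C (X4) → no; 1× S (X2) → no.
That gives 2 matching atoms.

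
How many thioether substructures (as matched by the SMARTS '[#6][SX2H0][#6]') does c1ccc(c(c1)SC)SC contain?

2

[#6][SX2H0][#6] is the SMARTS for a thioether: an aliphatic sulfur bridging two carbons with no H on the sulfur.
The molecule carries 2 separate instances of a methylthio ether (-SCH3) meeting every constraint; each maps to a distinct set of atoms, giving 2 matches.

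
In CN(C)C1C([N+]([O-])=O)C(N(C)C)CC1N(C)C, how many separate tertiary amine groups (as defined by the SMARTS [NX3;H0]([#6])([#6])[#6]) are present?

3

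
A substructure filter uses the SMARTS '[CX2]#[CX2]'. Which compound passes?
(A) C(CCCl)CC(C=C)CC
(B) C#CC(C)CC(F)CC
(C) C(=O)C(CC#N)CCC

[CX2]#[CX2] describes a carbon-carbon triple bond (an alkyne).
(A) has a vinyl group (-CH=CH2) but the C=C is a double bond; both carbons are CX3, not CX2.
(B) contains an ethynyl group (-C#CH), which satisfies every atom and bond constraint.
(C) has a nitrile (-C#N) but the triple bond is C#N, not C#C.
So the answer is (B).

B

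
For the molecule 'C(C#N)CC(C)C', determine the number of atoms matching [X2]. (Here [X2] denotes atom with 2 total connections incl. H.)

1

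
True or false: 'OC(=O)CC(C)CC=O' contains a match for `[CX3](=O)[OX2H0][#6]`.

False

The pattern [CX3](=O)[OX2H0][#6] describes a carbonyl carbon bonded to an oxygen that is itself bonded to carbon (no H on that O) — an ester.
The closest candidate here is a carboxylic acid group (-C(=O)OH), but the singly-bonded O carries H (OX2H1, not H0). No other fragment satisfies the full query, so there is no match.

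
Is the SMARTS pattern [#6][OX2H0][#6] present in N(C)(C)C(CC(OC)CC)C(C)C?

Yes

The pattern [#6][OX2H0][#6] describes an aliphatic oxygen bridging two carbons with no H on the oxygen — an ether.
The molecule carries a methoxy ether (-OCH3), whose atoms satisfy every constraint of the query, so the pattern matches.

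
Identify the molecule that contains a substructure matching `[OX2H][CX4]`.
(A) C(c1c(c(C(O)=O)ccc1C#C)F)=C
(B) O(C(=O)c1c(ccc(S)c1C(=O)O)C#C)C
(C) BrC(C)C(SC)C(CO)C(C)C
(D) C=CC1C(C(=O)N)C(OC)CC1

C

[OX2H][CX4] describes a hydroxyl oxygen bound to an sp3 (X4) carbon (an aliphatic alcohol).
(A) has a carboxylic acid group (-C(=O)OH) but the -OH is on a CX3 carbonyl carbon, not a CX4 carbon.
(B) has a carboxylic acid group (-C(=O)OH) but the -OH is on a CX3 carbonyl carbon, not a CX4 carbon.
(C) contains a hydroxyl group (-OH), which satisfies every atom and bond constraint.
(D) has a methoxy ether (-OCH3) but the oxygen has H0 (ether), not H1.
So the answer is (C).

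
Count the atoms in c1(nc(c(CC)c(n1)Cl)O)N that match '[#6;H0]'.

Check the 11 heavy atoms by environment: 2× n (aromatic, H0) → no; 4× c (aromatic, H0) → match; 1× O (H1) → no; 1× N (H2) → no; 1× Cl (H0) → no; 1× C (H2) → no; 1× C (H3) → no.
That gives 4 matching atoms.

4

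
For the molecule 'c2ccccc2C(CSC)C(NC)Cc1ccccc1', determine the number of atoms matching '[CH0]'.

0

The query [CH0] means: aliphatic carbon with no attached hydrogen.
Check the 20 heavy atoms by environment: 2× C (H2) → no; 2× C (H1) → no; 1× N (H1) → no; 2× C (H3) → no; 1× S (H0) → no; 2× c (aromatic, H0) → no; 10× c (aromatic, H1) → no.
No environment satisfies the query, so 0 matching atoms.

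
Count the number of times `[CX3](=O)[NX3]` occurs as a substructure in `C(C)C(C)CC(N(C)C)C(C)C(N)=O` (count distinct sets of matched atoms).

1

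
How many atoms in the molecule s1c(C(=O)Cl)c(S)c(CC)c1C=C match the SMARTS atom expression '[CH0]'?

1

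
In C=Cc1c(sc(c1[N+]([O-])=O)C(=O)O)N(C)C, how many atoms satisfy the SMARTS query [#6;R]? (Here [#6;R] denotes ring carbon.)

The query [#6;R] means: carbon that is part of a ring.
Check the 16 heavy atoms by environment: 1× s (aromatic, in 5-ring) → no; 4× c (aromatic, in 5-ring) → match; 5× C (acyclic) → no; 1× N (acyclic) → no; 1× N (charge +1, acyclic) → no; 1× O (charge -1, acyclic) → no; 3× O (acyclic) → no.
That gives 4 matching atoms.

4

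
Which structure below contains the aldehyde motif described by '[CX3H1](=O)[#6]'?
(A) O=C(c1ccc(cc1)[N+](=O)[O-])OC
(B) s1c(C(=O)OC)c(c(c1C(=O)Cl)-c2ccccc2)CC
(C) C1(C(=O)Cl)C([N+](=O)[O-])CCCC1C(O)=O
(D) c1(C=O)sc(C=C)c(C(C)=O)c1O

D

[CX3H1](=O)[#6] describes an sp2 carbon with one H, double-bonded to O and single-bonded to carbon (an aldehyde).
(A) has a methyl-ester group (-C(=O)OCH3) but the carbonyl carbon has H0, not H1.
(B) has a methyl-ester group (-C(=O)OCH3) but the carbonyl carbon has H0, not H1.
(C) has a carboxylic acid group (-C(=O)OH) but the carbonyl carbon has H0 and is bonded to O, not H1.
(D) contains an aldehyde (-CHO), which satisfies every atom and bond constraint.
So the answer is (D).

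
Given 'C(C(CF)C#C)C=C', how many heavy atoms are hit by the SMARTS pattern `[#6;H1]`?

3

Check the 8 heavy atoms by environment: 3× C (H2) → no; 3× C (H1) → match; 1× C (H0) → no; 1× F (H0) → no.
That gives 3 matching atoms.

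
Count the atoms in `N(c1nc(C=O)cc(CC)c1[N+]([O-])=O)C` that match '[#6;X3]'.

6

The query [#6;X3] means: any carbon (aromatic or not) with three total connections.
Check the 15 heavy atoms by environment: 1× n (aromatic, X2) → no; 5× c (aromatic, X3) → match; 3× C (X4) → no; 1× N (charge +1, X3) → no; 1× O (charge -1, X1) → no; 2× O (X1) → no; 1× N (X3) → no; 1× C (X3) → match.
Summing the matching environments: 5 + 1 = 6 matching atoms.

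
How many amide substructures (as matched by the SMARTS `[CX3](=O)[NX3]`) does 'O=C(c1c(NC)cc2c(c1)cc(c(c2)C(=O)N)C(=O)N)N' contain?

[CX3](=O)[NX3] is the SMARTS for an amide: a carbonyl carbon bonded to a trivalent nitrogen.
The molecule carries 3 separate instances of a primary amide (-C(=O)NH2) meeting every constraint; each maps to a distinct set of atoms, giving 3 matches.

3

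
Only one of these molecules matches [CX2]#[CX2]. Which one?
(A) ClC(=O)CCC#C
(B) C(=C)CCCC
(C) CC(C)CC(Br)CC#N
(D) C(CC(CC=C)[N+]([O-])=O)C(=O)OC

A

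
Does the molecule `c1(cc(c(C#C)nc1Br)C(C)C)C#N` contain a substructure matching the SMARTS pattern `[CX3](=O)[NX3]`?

No

The pattern [CX3](=O)[NX3] describes a carbonyl carbon bonded to a trivalent nitrogen — an amide.
The closest candidate here is a nitrile (-C#N), but the nitrile N is NX1 (triple-bonded), not NX3. No other fragment satisfies the full query, so there is no match.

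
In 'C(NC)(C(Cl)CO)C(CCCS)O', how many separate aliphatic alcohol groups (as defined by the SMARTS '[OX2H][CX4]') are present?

2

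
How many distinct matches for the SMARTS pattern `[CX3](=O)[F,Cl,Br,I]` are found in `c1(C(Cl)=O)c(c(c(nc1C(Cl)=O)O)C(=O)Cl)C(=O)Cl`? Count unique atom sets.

[CX3](=O)[F,Cl,Br,I] is the SMARTS for an acyl halide: a carbonyl carbon bonded to a halogen.
The molecule carries 4 separate instances of an acyl chloride (-C(=O)Cl) meeting every constraint; each maps to a distinct set of atoms, giving 4 matches.

4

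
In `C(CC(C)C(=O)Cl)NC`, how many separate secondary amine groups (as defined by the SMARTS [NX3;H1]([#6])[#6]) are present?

[NX3;H1]([#6])[#6] is the SMARTS for a secondary amine: a trivalent nitrogen with one H, bonded to two carbons.
Exactly one fragment in the molecule meets all constraints, giving 1 match.

1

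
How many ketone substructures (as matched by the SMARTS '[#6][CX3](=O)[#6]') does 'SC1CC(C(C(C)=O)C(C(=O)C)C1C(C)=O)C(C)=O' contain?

4

[#6][CX3](=O)[#6] is the SMARTS for a ketone: a carbonyl carbon (no H) flanked by two carbons.
The molecule carries 4 separate instances of an acetyl/ketone group (-C(=O)CH3) meeting every constraint; each maps to a distinct set of atoms, giving 4 matches.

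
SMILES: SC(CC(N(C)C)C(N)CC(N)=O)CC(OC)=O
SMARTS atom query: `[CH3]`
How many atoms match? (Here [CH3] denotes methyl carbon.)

3

The query [CH3] means: aliphatic carbon with exactly three hydrogens.
Check the 18 heavy atoms by environment: 3× C (H2) → no; 3× C (H1) → no; 2× C (H0) → no; 3× O (H0) → no; 2× N (H2) → no; 1× S (H1) → no; 1× N (H0) → no; 3× C (H3) → match.
That gives 3 matching atoms.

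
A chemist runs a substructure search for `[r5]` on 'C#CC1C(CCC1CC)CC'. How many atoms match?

5

The query [r5] means: r5 matches atoms in a five-membered ring.
Check the 11 heavy atoms by environment: 5× C (in 5-ring) → match; 6× C (acyclic) → no.
That gives 5 matching atoms.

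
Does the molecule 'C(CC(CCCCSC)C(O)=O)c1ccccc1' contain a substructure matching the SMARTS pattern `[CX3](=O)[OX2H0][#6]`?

No

The pattern [CX3](=O)[OX2H0][#6] describes a carbonyl carbon bonded to an oxygen that is itself bonded to carbon (no H on that O) — an ester.
The closest candidate here is a carboxylic acid group (-C(=O)OH), but the singly-bonded O carries H (OX2H1, not H0). No other fragment satisfies the full query, so there is no match.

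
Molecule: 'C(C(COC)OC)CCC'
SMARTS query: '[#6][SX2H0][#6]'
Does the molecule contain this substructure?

The pattern [#6][SX2H0][#6] describes an aliphatic sulfur bridging two carbons with no H on the sulfur — a thioether.
The closest candidate here is a methoxy ether (-OCH3), but the bridging atom is O, not S. No other fragment satisfies the full query, so there is no match.

No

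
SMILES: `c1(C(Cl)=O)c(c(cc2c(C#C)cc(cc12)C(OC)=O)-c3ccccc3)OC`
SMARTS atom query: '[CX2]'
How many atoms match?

2

The query [CX2] means: C with X2: aliphatic carbon with exactly 2 total connections.
Check the 27 heavy atoms by environment: 16× c (aromatic, X3) → no; 2× C (X2) → match; 2× O (X2) → no; 2× C (X4) → no; 2× C (X3) → no; 2× O (X1) → no; 1× Cl (X1) → no.
That gives 2 matching atoms.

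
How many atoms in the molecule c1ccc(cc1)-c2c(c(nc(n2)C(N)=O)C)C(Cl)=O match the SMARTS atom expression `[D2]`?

7

The query [D2] means: atom with exactly two heavy-atom neighbours.
Check the 19 heavy atoms by environment: 2× n (aromatic, D2) → match; 5× c (aromatic, D3) → no; 2× C (D3) → no; 2× O (D1) → no; 1× N (D1) → no; 1× C (D1) → no; 1× Cl (D1) → no; 5× c (aromatic, D2) → match.
Summing the matching environments: 2 + 5 = 7 matching atoms.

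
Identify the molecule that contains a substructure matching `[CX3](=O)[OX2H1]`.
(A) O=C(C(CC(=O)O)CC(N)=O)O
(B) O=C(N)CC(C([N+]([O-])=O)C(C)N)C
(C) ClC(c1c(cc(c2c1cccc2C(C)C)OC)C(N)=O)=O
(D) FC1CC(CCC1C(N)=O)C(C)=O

A

[CX3](=O)[OX2H1] describes an sp2 carbon double-bonded to O and single-bonded to an -OH oxygen (a carboxylic acid).
(A) contains a carboxylic acid group (-C(=O)OH), which satisfies every atom and bond constraint.
(B) has a primary amide (-C(=O)NH2) but the carbonyl is bonded to N, not to an -OH oxygen.
(C) has a primary amide (-C(=O)NH2) but the carbonyl is bonded to N, not to an -OH oxygen.
(D) has a primary amide (-C(=O)NH2) but the carbonyl is bonded to N, not to an -OH oxygen.
So the answer is (A).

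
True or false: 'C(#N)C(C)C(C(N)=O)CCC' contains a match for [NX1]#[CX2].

True

The pattern [NX1]#[CX2] describes a nitrogen triple-bonded to a two-connected carbon — a nitrile.
The molecule carries a nitrile (-C#N), whose atoms satisfy every constraint of the query, so the pattern matches.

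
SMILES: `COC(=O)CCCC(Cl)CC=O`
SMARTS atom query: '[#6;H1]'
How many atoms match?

2

The query [#6;H1] means: any carbon bearing exactly one hydrogen.
Check the 12 heavy atoms by environment: 4× C (H2) → no; 2× C (H1) → match; 1× Cl (H0) → no; 3× O (H0) → no; 1× C (H0) → no; 1× C (H3) → no.
That gives 2 matching atoms.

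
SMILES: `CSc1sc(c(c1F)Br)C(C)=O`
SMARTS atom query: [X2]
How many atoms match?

2

Check the 12 heavy atoms by environment: 1× s (aromatic, X2) → match; 4× c (aromatic, X3) → no; 1× Br (X1) → no; 1× F (X1) → no; 1× C (X3) → no; 1× O (X1) → no; 2× C (X4) → no; 1× S (X2) → match.
Summing the matching environments: 1 + 1 = 2 matching atoms.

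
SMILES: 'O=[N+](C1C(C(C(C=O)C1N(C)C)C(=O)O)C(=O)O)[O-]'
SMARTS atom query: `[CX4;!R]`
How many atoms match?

2

The query [CX4;!R] means: aliphatic carbon with four total connections, not in a ring.
Check the 19 heavy atoms by environment: 5× C (X4, in 5-ring) → no; 3× C (X3, acyclic) → no; 4× O (X1, acyclic) → no; 2× O (X2, acyclic) → no; 1× N (charge +1, X3, acyclic) → no; 1× O (charge -1, X1, acyclic) → no; 1× N (X3, acyclic) → no; 2× C (X4, acyclic) → match.
That gives 2 matching atoms.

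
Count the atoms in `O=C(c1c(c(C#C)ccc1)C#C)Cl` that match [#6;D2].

5

Check the 13 heavy atoms by environment: 3× c (aromatic, D2) → match; 3× c (aromatic, D3) → no; 2× C (D2) → match; 2× C (D1) → no; 1× C (D3) → no; 1× O (D1) → no; 1× Cl (D1) → no.
Summing the matching environments: 3 + 2 = 5 matching atoms.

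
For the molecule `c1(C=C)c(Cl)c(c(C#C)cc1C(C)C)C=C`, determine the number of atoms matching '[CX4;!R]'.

3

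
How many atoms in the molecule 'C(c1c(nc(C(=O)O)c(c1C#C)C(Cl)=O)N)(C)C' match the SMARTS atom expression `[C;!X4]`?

The query [C;!X4] means: aliphatic carbon that does not have four total connections.
Check the 18 heavy atoms by environment: 1× n (aromatic, X2) → no; 5× c (aromatic, X3) → no; 2× C (X3) → match; 2× O (X1) → no; 1× O (X2) → no; 2× C (X2) → match; 1× Cl (X1) → no; 3× C (X4) → no; 1× N (X3) → no.
Summing the matching environments: 2 + 2 = 4 matching atoms.

4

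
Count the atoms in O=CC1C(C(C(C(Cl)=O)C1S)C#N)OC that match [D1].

The query [D1] means: atom with exactly one heavy-atom neighbour (degree 1).
Check the 15 heavy atoms by environment: 6× C (D3) → no; 2× C (D2) → no; 1× N (D1) → match; 2× O (D1) → match; 1× S (D1) → match; 1× Cl (D1) → match; 1× O (D2) → no; 1× C (D1) → match.
Summing the matching environments: 1 + 2 + 1 + 1 + 1 = 6 matching atoms.

6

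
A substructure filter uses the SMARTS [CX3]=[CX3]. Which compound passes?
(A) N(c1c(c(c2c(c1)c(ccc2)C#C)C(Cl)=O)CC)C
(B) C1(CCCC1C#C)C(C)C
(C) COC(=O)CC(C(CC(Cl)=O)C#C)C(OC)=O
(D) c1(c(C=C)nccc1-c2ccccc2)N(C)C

[CX3]=[CX3] describes a non-aromatic C=C double bond between two sp2 carbons (an alkene).
(A) has an ethynyl group (-C#CH) but the C-C bond is a triple bond, not a double bond.
(B) has an ethynyl group (-C#CH) but the C-C bond is a triple bond, not a double bond.
(C) has an ethynyl group (-C#CH) but the C-C bond is a triple bond, not a double bond.
(D) contains a vinyl group (-CH=CH2), which satisfies every atom and bond constraint.
So the answer is (D).

D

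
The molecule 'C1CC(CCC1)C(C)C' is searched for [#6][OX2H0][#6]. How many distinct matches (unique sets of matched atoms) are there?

[#6][OX2H0][#6] is the SMARTS for an ether: an aliphatic oxygen bridging two carbons with no H on the oxygen.
No fragment in the molecule satisfies every constraint, giving 0 matches.

0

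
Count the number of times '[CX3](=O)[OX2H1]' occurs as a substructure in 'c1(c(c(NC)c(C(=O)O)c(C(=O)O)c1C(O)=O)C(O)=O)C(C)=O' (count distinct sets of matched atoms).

4

[CX3](=O)[OX2H1] is the SMARTS for a carboxylic acid: an sp2 carbon double-bonded to O and single-bonded to an -OH oxygen.
The molecule carries 4 separate instances of a carboxylic acid group (-C(=O)OH) meeting every constraint; each maps to a distinct set of atoms, giving 4 matches.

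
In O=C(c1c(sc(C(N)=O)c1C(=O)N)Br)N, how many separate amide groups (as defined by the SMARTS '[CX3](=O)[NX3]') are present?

3

[CX3](=O)[NX3] is the SMARTS for an amide: a carbonyl carbon bonded to a trivalent nitrogen.
The molecule carries 3 separate instances of a primary amide (-C(=O)NH2) meeting every constraint; each maps to a distinct set of atoms, giving 3 matches.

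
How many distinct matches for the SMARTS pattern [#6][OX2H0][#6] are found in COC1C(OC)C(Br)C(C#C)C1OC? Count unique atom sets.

3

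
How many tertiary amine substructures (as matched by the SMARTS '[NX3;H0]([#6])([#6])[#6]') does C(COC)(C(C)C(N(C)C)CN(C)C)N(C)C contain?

[NX3;H0]([#6])([#6])[#6] is the SMARTS for a tertiary amine: a trivalent nitrogen with no H, bonded to three carbons.
The molecule carries 3 separate instances of a dimethylamino group (-N(CH3)2) meeting every constraint; each maps to a distinct set of atoms, giving 3 matches.

3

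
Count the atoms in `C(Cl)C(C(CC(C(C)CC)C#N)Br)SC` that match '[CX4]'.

The query [CX4] means: C with X4: aliphatic carbon with exactly 4 total connections (bonds + H).
Check the 15 heavy atoms by environment: 10× C (X4) → match; 1× S (X2) → no; 1× C (X2) → no; 1× N (X1) → no; 1× Br (X1) → no; 1× Cl (X1) → no.
That gives 10 matching atoms.

10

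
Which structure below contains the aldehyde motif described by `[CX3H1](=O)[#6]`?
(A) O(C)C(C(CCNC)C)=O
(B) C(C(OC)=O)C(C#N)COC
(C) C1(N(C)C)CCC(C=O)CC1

C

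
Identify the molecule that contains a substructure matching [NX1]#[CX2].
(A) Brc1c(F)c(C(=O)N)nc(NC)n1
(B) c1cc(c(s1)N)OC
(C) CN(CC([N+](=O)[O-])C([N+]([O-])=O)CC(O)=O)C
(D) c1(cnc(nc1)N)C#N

D

[NX1]#[CX2] describes a nitrogen triple-bonded to a two-connected carbon (a nitrile).
(A) has a primary amide (-C(=O)NH2) but the nitrogen is NX3, not NX1.
(B) has a primary amino group (-NH2) but the nitrogen is NX3 (three connections), not NX1 triple-bonded.
(C) has a nitro group (-[N+](=O)[O-]) but there is no C#N triple bond.
(D) contains a nitrile (-C#N), which satisfies every atom and bond constraint.
So the answer is (D).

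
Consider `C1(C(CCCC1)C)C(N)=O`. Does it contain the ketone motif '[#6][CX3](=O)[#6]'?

No

The pattern [#6][CX3](=O)[#6] describes a carbonyl carbon (no H) flanked by two carbons — a ketone.
The closest candidate here is a primary amide (-C(=O)NH2), but one neighbour of the carbonyl carbon is N, not C. No other fragment satisfies the full query, so there is no match.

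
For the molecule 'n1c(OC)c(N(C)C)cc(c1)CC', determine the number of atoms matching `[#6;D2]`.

The query [#6;D2] means: any carbon bonded to exactly two heavy atoms.
Check the 13 heavy atoms by environment: 1× n (aromatic, D2) → no; 2× c (aromatic, D2) → match; 3× c (aromatic, D3) → no; 1× O (D2) → no; 4× C (D1) → no; 1× C (D2) → match; 1× N (D3) → no.
Summing the matching environments: 2 + 1 = 3 matching atoms.

3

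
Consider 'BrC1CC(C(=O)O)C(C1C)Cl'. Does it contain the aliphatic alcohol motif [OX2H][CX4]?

The pattern [OX2H][CX4] describes a hydroxyl oxygen bound to an sp3 (X4) carbon — an aliphatic alcohol.
The closest candidate here is a carboxylic acid group (-C(=O)OH), but the -OH is on a CX3 carbonyl carbon, not a CX4 carbon. No other fragment satisfies the full query, so there is no match.

No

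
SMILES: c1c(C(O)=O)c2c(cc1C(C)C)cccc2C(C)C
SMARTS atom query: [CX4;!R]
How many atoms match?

6

The query [CX4;!R] means: aliphatic carbon with four total connections, not in a ring.
Check the 19 heavy atoms by environment: 10× c (aromatic, X3, in 6-ring) → no; 6× C (X4, acyclic) → match; 1× C (X3, acyclic) → no; 1× O (X1, acyclic) → no; 1× O (X2, acyclic) → no.
That gives 6 matching atoms.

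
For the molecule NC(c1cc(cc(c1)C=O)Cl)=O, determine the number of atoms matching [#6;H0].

The query [#6;H0] means: any carbon with no attached hydrogen.
Check the 12 heavy atoms by environment: 3× c (aromatic, H1) → no; 3× c (aromatic, H0) → match; 1× C (H0) → match; 2× O (H0) → no; 1× N (H2) → no; 1× Cl (H0) → no; 1× C (H1) → no.
Summing the matching environments: 3 + 1 = 4 matching atoms.

4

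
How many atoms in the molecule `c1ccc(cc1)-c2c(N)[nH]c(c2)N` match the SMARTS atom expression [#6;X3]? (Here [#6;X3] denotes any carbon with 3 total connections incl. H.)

The query [#6;X3] means: any carbon (aromatic or not) with three total connections.
Check the 13 heavy atoms by environment: 1× n (aromatic, X3) → no; 10× c (aromatic, X3) → match; 2× N (X3) → no.
That gives 10 matching atoms.

10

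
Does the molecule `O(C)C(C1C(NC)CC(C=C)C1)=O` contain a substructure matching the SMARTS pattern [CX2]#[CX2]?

No

The pattern [CX2]#[CX2] describes a carbon-carbon triple bond — an alkyne.
The closest candidate here is a vinyl group (-CH=CH2), but the C=C is a double bond; both carbons are CX3, not CX2. No other fragment satisfies the full query, so there is no match.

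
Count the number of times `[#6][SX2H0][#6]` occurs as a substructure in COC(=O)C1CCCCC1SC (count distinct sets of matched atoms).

1

[#6][SX2H0][#6] is the SMARTS for a thioether: an aliphatic sulfur bridging two carbons with no H on the sulfur.
Exactly one fragment in the molecule meets all constraints, giving 1 match.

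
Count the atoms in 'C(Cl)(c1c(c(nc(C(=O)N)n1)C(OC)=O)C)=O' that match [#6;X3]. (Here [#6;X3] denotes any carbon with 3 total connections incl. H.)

7

The query [#6;X3] means: any carbon (aromatic or not) with three total connections.
Check the 17 heavy atoms by environment: 2× n (aromatic, X2) → no; 4× c (aromatic, X3) → match; 3× C (X3) → match; 3× O (X1) → no; 1× N (X3) → no; 2× C (X4) → no; 1× O (X2) → no; 1× Cl (X1) → no.
Summing the matching environments: 4 + 3 = 7 matching atoms.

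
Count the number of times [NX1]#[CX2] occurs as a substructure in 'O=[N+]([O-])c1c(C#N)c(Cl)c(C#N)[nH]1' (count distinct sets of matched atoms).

2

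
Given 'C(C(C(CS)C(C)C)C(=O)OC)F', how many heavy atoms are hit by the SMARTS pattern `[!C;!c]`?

4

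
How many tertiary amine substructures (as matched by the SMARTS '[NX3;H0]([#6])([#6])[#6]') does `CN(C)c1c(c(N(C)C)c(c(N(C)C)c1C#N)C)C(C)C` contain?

3

[NX3;H0]([#6])([#6])[#6] is the SMARTS for a tertiary amine: a trivalent nitrogen with no H, bonded to three carbons.
The molecule carries 3 separate instances of a dimethylamino group (-N(CH3)2) meeting every constraint; each maps to a distinct set of atoms, giving 3 matches.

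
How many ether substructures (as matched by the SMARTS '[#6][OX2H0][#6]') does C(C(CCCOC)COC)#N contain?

2

[#6][OX2H0][#6] is the SMARTS for an ether: an aliphatic oxygen bridging two carbons with no H on the oxygen.
The molecule carries 2 separate instances of a methoxy ether (-OCH3) meeting every constraint; each maps to a distinct set of atoms, giving 2 matches.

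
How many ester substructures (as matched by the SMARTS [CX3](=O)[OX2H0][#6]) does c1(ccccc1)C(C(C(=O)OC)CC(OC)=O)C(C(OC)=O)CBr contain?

3

[CX3](=O)[OX2H0][#6] is the SMARTS for an ester: a carbonyl carbon bonded to an oxygen that is itself bonded to carbon (no H on that O).
The molecule carries 3 separate instances of a methyl-ester group (-C(=O)OCH3) meeting every constraint; each maps to a distinct set of atoms, giving 3 matches.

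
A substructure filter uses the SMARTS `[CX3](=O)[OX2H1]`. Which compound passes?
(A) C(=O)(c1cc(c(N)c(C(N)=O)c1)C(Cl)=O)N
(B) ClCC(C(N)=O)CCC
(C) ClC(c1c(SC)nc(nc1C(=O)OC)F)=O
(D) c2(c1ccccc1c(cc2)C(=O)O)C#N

D

[CX3](=O)[OX2H1] describes an sp2 carbon double-bonded to O and single-bonded to an -OH oxygen (a carboxylic acid).
(A) has an acyl chloride (-C(=O)Cl) but the carbonyl is bonded to Cl, not to an -OH oxygen.
(B) has a primary amide (-C(=O)NH2) but the carbonyl is bonded to N, not to an -OH oxygen.
(C) has an acyl chloride (-C(=O)Cl) but the carbonyl is bonded to Cl, not to an -OH oxygen.
(D) contains a carboxylic acid group (-C(=O)OH), which satisfies every atom and bond constraint.
So the answer is (D).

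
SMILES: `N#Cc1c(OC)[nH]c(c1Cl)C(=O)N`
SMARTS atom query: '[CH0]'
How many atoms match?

2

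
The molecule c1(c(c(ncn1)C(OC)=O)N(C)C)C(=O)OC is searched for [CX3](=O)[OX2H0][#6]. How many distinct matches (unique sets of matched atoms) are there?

2

[CX3](=O)[OX2H0][#6] is the SMARTS for an ester: a carbonyl carbon bonded to an oxygen that is itself bonded to carbon (no H on that O).
The molecule carries 2 separate instances of a methyl-ester group (-C(=O)OCH3) meeting every constraint; each maps to a distinct set of atoms, giving 2 matches.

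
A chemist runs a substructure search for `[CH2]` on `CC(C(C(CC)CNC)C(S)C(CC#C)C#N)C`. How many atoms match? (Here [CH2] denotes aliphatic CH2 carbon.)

The query [CH2] means: aliphatic carbon with exactly two hydrogens.
Check the 18 heavy atoms by environment: 3× C (H2) → match; 6× C (H1) → no; 4× C (H3) → no; 2× C (H0) → no; 1× N (H0) → no; 1× N (H1) → no; 1× S (H1) → no.
That gives 3 matching atoms.

3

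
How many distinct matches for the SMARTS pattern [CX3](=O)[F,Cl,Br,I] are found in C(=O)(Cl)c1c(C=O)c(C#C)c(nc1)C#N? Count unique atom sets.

1

[CX3](=O)[F,Cl,Br,I] is the SMARTS for an acyl halide: a carbonyl carbon bonded to a halogen.
Exactly one fragment in the molecule meets all constraints, giving 1 match.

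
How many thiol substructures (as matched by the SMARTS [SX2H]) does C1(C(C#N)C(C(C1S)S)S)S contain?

[SX2H] is the SMARTS for a thiol: an aliphatic sulfur with two connections, one being H.
The molecule carries 4 separate instances of a thiol (-SH) meeting every constraint; each maps to a distinct set of atoms, giving 4 matches.

4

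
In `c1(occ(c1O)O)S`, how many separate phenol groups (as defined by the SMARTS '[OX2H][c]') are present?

2

[OX2H][c] is the SMARTS for a phenol: a hydroxyl oxygen attached to an aromatic carbon.
The molecule carries 2 separate instances of a hydroxyl group (-OH) meeting every constraint; each maps to a distinct set of atoms, giving 2 matches.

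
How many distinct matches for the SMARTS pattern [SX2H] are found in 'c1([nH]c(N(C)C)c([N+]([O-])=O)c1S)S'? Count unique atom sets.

2

[SX2H] is the SMARTS for a thiol: an aliphatic sulfur with two connections, one being H.
The molecule carries 2 separate instances of a thiol (-SH) meeting every constraint; each maps to a distinct set of atoms, giving 2 matches.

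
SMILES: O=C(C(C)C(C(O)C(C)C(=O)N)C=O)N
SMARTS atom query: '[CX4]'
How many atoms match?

The query [CX4] means: C with X4: aliphatic carbon with exactly 4 total connections (bonds + H).
Check the 15 heavy atoms by environment: 6× C (X4) → match; 1× O (X2) → no; 3× C (X3) → no; 3× O (X1) → no; 2× N (X3) → no.
That gives 6 matching atoms.

6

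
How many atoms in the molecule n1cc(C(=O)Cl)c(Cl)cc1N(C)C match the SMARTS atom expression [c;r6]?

The query [c;r6] means: aromatic carbon that belongs to a six-membered ring.
Check the 13 heavy atoms by environment: 1× n (aromatic, in 6-ring) → no; 5× c (aromatic, in 6-ring) → match; 1× N (acyclic) → no; 3× C (acyclic) → no; 2× Cl (acyclic) → no; 1× O (acyclic) → no.
That gives 5 matching atoms.

5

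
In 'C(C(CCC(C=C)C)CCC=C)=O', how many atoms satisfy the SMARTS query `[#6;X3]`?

5

The query [#6;X3] means: any carbon (aromatic or not) with three total connections.
Check the 13 heavy atoms by environment: 7× C (X4) → no; 5× C (X3) → match; 1× O (X1) → no.
That gives 5 matching atoms.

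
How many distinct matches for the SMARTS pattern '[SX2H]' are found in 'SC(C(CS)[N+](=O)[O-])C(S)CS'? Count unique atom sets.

[SX2H] is the SMARTS for a thiol: an aliphatic sulfur with two connections, one being H.
The molecule carries 4 separate instances of a thiol (-SH) meeting every constraint; each maps to a distinct set of atoms, giving 4 matches.

4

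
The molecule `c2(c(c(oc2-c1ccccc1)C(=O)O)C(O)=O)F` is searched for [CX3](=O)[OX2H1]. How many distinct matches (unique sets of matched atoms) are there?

[CX3](=O)[OX2H1] is the SMARTS for a carboxylic acid: an sp2 carbon double-bonded to O and single-bonded to an -OH oxygen.
The molecule carries 2 separate instances of a carboxylic acid group (-C(=O)OH) meeting every constraint; each maps to a distinct set of atoms, giving 2 matches.

2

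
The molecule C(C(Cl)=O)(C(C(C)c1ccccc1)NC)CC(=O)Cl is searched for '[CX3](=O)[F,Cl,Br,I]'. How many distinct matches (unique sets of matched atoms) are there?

2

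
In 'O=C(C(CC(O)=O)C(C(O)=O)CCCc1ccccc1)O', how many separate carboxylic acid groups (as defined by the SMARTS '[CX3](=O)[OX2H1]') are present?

3

[CX3](=O)[OX2H1] is the SMARTS for a carboxylic acid: an sp2 carbon double-bonded to O and single-bonded to an -OH oxygen.
The molecule carries 3 separate instances of a carboxylic acid group (-C(=O)OH) meeting every constraint; each maps to a distinct set of atoms, giving 3 matches.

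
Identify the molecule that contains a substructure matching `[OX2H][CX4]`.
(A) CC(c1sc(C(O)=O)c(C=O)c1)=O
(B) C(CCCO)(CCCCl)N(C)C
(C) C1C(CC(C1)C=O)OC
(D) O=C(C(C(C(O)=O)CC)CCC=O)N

B

[OX2H][CX4] describes a hydroxyl oxygen bound to an sp3 (X4) carbon (an aliphatic alcohol).
(A) has a carboxylic acid group (-C(=O)OH) but the -OH is on a CX3 carbonyl carbon, not a CX4 carbon.
(B) contains a hydroxyl group (-OH), which satisfies every atom and bond constraint.
(C) has a methoxy ether (-OCH3) but the oxygen has H0 (ether), not H1.
(D) has a carboxylic acid group (-C(=O)OH) but the -OH is on a CX3 carbonyl carbon, not a CX4 carbon.
So the answer is (B).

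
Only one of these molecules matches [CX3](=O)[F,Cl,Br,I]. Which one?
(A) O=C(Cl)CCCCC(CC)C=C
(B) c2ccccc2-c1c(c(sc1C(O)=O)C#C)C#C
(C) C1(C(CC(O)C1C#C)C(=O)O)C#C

[CX3](=O)[F,Cl,Br,I] describes a carbonyl carbon bonded to a halogen (an acyl halide).
(A) contains an acyl chloride (-C(=O)Cl), which satisfies every atom and bond constraint.
(B) has a carboxylic acid group (-C(=O)OH) but the carbonyl is bonded to -OH, not to a halogen.
(C) has a carboxylic acid group (-C(=O)OH) but the carbonyl is bonded to -OH, not to a halogen.
So the answer is (A).

A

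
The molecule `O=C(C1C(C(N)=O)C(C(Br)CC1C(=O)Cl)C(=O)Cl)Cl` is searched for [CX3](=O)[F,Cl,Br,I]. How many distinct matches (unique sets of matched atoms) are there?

3

[CX3](=O)[F,Cl,Br,I] is the SMARTS for an acyl halide: a carbonyl carbon bonded to a halogen.
The molecule carries 3 separate instances of an acyl chloride (-C(=O)Cl) meeting every constraint; each maps to a distinct set of atoms, giving 3 matches.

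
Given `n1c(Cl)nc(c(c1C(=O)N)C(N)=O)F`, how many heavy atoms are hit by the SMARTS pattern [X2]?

2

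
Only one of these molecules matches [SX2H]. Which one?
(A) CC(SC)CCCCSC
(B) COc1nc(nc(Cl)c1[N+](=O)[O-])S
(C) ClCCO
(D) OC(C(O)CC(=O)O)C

[SX2H] describes an aliphatic sulfur with two connections, one being H (a thiol).
(A) has a methylthio ether (-SCH3) but the sulfur has H0 (bonded to two carbons), not H1.
(B) contains a thiol (-SH), which satisfies every atom and bond constraint.
(C) has a hydroxyl group (-OH) but it is an -OH, not an -SH.
(D) has a hydroxyl group (-OH) but it is an -OH, not an -SH.
So the answer is (B).

B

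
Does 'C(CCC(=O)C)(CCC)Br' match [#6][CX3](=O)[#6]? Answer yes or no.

Yes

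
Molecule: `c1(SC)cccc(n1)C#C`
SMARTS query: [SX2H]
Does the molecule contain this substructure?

No

The pattern [SX2H] describes an aliphatic sulfur with two connections, one being H — a thiol.
The closest candidate here is a methylthio ether (-SCH3), but the sulfur has H0 (bonded to two carbons), not H1. No other fragment satisfies the full query, so there is no match.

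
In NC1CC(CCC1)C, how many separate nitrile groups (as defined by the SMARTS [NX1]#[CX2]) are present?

[NX1]#[CX2] is the SMARTS for a nitrile: a nitrogen triple-bonded to a two-connected carbon.
The molecule has a primary amino group (-NH2), but the nitrogen is NX3 (three connections), not NX1 triple-bonded; nothing else fits, so there are 0 matches.

0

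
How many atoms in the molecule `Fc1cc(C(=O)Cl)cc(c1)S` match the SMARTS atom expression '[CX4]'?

0

The query [CX4] means: C with X4: aliphatic carbon with exactly 4 total connections (bonds + H).
Check the 11 heavy atoms by environment: 6× c (aromatic, X3) → no; 1× S (X2) → no; 1× F (X1) → no; 1× C (X3) → no; 1× O (X1) → no; 1× Cl (X1) → no.
No environment satisfies the query, so 0 matching atoms.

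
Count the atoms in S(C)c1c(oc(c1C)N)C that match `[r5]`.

The query [r5] means: r5 matches atoms in a five-membered ring.
Check the 10 heavy atoms by environment: 1× o (aromatic, in 5-ring) → match; 4× c (aromatic, in 5-ring) → match; 1× S (acyclic) → no; 3× C (acyclic) → no; 1× N (acyclic) → no.
Summing the matching environments: 1 + 4 = 5 matching atoms.

5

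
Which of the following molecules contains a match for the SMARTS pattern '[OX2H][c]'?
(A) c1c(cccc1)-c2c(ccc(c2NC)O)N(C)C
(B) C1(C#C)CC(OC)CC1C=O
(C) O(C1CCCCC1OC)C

A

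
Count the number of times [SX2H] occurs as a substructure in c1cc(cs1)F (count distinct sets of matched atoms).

0

[SX2H] is the SMARTS for a thiol: an aliphatic sulfur with two connections, one being H.
No fragment in the molecule satisfies every constraint, giving 0 matches.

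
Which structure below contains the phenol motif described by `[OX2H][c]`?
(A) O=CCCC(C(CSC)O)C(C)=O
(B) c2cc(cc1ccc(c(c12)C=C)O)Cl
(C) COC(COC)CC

[OX2H][c] describes a hydroxyl oxygen attached to an aromatic carbon (a phenol).
(A) has a hydroxyl group (-OH) but the -OH is on an aliphatic carbon, not an aromatic c.
(B) contains a hydroxyl group (-OH), which satisfies every atom and bond constraint.
(C) has a methoxy ether (-OCH3) but the oxygen has H0, not H1.
So the answer is (B).

B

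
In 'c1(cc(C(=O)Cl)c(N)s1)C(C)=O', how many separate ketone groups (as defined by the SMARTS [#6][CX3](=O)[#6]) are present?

[#6][CX3](=O)[#6] is the SMARTS for a ketone: a carbonyl carbon (no H) flanked by two carbons.
Exactly one fragment in the molecule meets all constraints, giving 1 match.

1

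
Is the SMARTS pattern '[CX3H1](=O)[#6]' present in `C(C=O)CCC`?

The pattern [CX3H1](=O)[#6] describes an sp2 carbon with one H, double-bonded to O and single-bonded to carbon — an aldehyde.
The molecule carries an aldehyde (-CHO), whose atoms satisfy every constraint of the query, so the pattern matches.

Yes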